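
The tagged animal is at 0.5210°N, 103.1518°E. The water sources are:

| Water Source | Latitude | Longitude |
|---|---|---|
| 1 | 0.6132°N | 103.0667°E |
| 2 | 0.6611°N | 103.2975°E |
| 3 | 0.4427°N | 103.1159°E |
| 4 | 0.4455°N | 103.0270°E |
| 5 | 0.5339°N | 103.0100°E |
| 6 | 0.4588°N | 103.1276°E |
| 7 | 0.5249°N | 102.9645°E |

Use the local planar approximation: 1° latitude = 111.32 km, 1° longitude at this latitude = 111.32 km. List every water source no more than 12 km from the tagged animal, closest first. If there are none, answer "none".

Distances from 0.5210°N, 103.1518°E:
1: 13.9674 km
2: 22.5011 km
3: 9.5888 km
4: 16.2372 km
5: 15.8504 km
6: 7.4297 km
7: 20.8548 km
Threshold 12 km: 6 (7.4297 km), 3 (9.5888 km) are within range.

6, 3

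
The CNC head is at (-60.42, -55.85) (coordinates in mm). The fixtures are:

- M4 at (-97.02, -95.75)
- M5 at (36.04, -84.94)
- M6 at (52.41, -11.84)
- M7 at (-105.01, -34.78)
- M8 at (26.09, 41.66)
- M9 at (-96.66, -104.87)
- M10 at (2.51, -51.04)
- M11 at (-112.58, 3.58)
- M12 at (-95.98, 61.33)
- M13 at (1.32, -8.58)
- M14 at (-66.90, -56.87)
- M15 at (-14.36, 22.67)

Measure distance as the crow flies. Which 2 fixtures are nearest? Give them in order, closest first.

M14, M7

Distances from (-60.42, -55.85):
M4: √((-36.60)² + (-39.90)²) = √(1339.5600 + 1592.0100) = 54.14 mm
M5: √((96.46)² + (-29.09)²) = √(9304.5316 + 846.2281) = 100.75 mm
M6: √((112.83)² + (44.01)²) = √(12730.6089 + 1936.8801) = 121.11 mm
M7: √((-44.59)² + (21.07)²) = √(1988.2681 + 443.9449) = 49.32 mm
M8: √((86.51)² + (97.51)²) = √(7483.9801 + 9508.2001) = 130.35 mm
M9: √((-36.24)² + (-49.02)²) = √(1313.3376 + 2402.9604) = 60.96 mm
M10: √((62.93)² + (4.81)²) = √(3960.1849 + 23.1361) = 63.11 mm
M11: √((-52.16)² + (59.43)²) = √(2720.6656 + 3531.9249) = 79.07 mm
M12: √((-35.56)² + (117.18)²) = √(1264.5136 + 13731.1524) = 122.46 mm
M13: √((61.74)² + (47.27)²) = √(3811.8276 + 2234.4529) = 77.76 mm
M14: √((-6.48)² + (-1.02)²) = √(41.9904 + 1.0404) = 6.56 mm
M15: √((46.06)² + (78.52)²) = √(2121.5236 + 6165.3904) = 91.03 mm
Sorted: M14 (6.56 mm) < M7 (49.32 mm) < M4 (54.14 mm) < M9 (60.96 mm) < …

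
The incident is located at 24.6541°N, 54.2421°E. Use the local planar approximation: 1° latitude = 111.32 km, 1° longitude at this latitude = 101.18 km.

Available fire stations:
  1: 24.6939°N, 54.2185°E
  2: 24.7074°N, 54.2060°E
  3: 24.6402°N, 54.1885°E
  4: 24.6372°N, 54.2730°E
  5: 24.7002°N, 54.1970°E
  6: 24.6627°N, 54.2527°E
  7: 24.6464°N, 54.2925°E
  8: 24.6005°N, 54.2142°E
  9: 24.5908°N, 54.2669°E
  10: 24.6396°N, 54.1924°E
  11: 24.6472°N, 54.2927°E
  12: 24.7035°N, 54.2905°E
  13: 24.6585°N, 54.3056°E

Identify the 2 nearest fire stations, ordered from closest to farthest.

Distances from 24.6541°N, 54.2421°E:
1: 5.0330 km
2: 6.9675 km
3: 5.6397 km
4: 3.6488 km
5: 6.8672 km
6: 1.4376 km
7: 5.1710 km
8: 6.6008 km
9: 7.4800 km
10: 5.2814 km
11: 5.1770 km
12: 7.3636 km
13: 6.4436 km
Sorted: 6 (1.4376 km) < 4 (3.6488 km) < 1 (5.0330 km) < 7 (5.1710 km) < …

6, 4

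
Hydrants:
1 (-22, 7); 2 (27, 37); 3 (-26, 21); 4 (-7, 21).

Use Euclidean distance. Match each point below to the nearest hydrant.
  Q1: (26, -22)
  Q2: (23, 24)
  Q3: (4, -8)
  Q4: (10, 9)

Q1→4; Q2→2; Q3→1; Q4→4

Q1 at (26, -22):
  1: 56.1
  2: 59.0
  3: 67.5
  4: 54.2
  → nearest: 4 (54.2)
Q2 at (23, 24):
  1: 48.1
  2: 13.6
  3: 49.1
  4: 30.1
  → nearest: 2 (13.6)
Q3 at (4, -8):
  1: 30.0
  2: 50.5
  3: 41.7
  4: 31.0
  → nearest: 1 (30.0)
Q4 at (10, 9):
  1: 32.1
  2: 32.8
  3: 37.9
  4: 20.8
  → nearest: 4 (20.8)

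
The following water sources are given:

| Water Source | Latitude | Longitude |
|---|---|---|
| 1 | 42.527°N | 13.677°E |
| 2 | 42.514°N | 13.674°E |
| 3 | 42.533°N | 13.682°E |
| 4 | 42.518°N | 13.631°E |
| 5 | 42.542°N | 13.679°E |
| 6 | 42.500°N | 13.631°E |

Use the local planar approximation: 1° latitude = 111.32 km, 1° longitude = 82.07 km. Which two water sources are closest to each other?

Pairwise distances:
1–3: √((0.006·111.32)² + (0.005·82.07)²) = √(0.44612 + 0.16839) = 0.784 km
3–5: √((0.009·111.32)² + (-0.003·82.07)²) = √(1.00376 + 0.06062) = 1.032 km
1–2: √((-0.013·111.32)² + (-0.003·82.07)²) = √(2.09427 + 0.06062) = 1.468 km
1–5: √((0.015·111.32)² + (0.002·82.07)²) = √(2.78823 + 0.02694) = 1.678 km
4–6: √((-0.018·111.32)² + (0.000·82.07)²) = √(4.01505 + 0.00000) = 2.004 km
2–3: √((0.019·111.32)² + (0.008·82.07)²) = √(4.47356 + 0.43107) = 2.215 km
2–5: √((0.028·111.32)² + (0.005·82.07)²) = √(9.71544 + 0.16839) = 3.144 km
2–4: √((0.004·111.32)² + (-0.043·82.07)²) = √(0.19827 + 12.45391) = 3.557 km
2–6: √((-0.014·111.32)² + (-0.043·82.07)²) = √(2.42886 + 12.45391) = 3.858 km
1–4: √((-0.009·111.32)² + (-0.046·82.07)²) = √(1.00376 + 14.25229) = 3.906 km
3–4: √((-0.015·111.32)² + (-0.051·82.07)²) = √(2.78823 + 17.51900) = 4.506 km
4–5: √((0.024·111.32)² + (0.048·82.07)²) = √(7.13787 + 15.51856) = 4.760 km
1–6: √((-0.027·111.32)² + (-0.046·82.07)²) = √(9.03387 + 14.25229) = 4.826 km
3–6: √((-0.033·111.32)² + (-0.051·82.07)²) = √(13.49504 + 17.51900) = 5.569 km
5–6: √((-0.042·111.32)² + (-0.048·82.07)²) = √(21.85974 + 15.51856) = 6.114 km
Closest pair: 1–3 at 0.784 km.

1 and 3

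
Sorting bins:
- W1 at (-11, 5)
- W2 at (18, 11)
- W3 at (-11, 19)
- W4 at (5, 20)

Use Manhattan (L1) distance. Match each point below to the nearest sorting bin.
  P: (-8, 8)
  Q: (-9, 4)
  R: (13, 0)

P at (-8, 8):
  W1: 6
  W2: 29
  W3: 14
  W4: 25
  → nearest: W1 (6)
Q at (-9, 4):
  W1: 3
  W2: 34
  W3: 17
  W4: 30
  → nearest: W1 (3)
R at (13, 0):
  W1: 29
  W2: 16
  W3: 43
  W4: 28
  → nearest: W2 (16)

P→W1; Q→W1; R→W2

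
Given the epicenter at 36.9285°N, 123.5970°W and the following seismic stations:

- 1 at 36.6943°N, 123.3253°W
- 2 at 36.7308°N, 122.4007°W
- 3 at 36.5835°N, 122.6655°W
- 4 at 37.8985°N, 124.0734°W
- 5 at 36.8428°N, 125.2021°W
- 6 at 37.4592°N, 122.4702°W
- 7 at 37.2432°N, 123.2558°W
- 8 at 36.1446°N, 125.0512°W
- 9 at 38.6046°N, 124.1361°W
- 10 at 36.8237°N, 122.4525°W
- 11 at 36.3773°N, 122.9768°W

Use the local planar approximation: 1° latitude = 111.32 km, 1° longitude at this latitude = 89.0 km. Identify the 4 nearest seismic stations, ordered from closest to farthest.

Distances from 36.9285°N, 123.5970°W:
1: √((-0.2342·111.32)² + (0.2717·89.0)²) = √(679.704549 + 584.735270) = 35.5590 km
2: √((-0.1977·111.32)² + (1.1963·89.0)²) = √(484.350479 + 11336.009958) = 108.7215 km
3: √((-0.3450·111.32)² + (0.9315·89.0)²) = √(1474.974749 + 6872.990312) = 91.3672 km
4: √((0.9700·111.32)² + (-0.4764·89.0)²) = √(11659.766784 + 1797.726080) = 116.0064 km
5: √((-0.0857·111.32)² + (-1.6051·89.0)²) = √(91.013966 + 20407.236745) = 143.1721 km
6: √((0.5307·111.32)² + (1.1268·89.0)²) = √(3490.153842 + 10057.121339) = 116.3928 km
7: √((0.3147·111.32)² + (0.3412·89.0)²) = √(1227.269330 + 922.142542) = 46.3618 km
8: √((-0.7839·111.32)² + (-1.4542·89.0)²) = √(7614.961715 + 16750.520006) = 156.0945 km
9: √((1.6761·111.32)² + (-0.5391·89.0)²) = √(34813.384560 + 2302.070804) = 192.6537 km
10: √((-0.1048·111.32)² + (1.1445·89.0)²) = √(136.103396 + 10375.561460) = 102.5264 km
11: √((-0.5512·111.32)² + (0.6202·89.0)²) = √(3764.998549 + 3046.797125) = 82.5336 km
Sorted: 1 (35.5590 km) < 7 (46.3618 km) < 11 (82.5336 km) < 3 (91.3672 km) < 10 (102.5264 km) < 2 (108.7215 km) < …

1, 7, 11, 3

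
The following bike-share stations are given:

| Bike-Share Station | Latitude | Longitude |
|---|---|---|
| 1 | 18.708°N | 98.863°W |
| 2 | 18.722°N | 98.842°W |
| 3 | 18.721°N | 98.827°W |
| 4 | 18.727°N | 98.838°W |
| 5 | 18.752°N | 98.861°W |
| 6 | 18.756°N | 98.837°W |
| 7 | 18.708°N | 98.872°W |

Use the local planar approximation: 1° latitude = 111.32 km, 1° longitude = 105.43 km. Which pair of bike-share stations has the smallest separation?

2 and 4

Pairwise distances:
2–4: 0.698 km
1–7: 0.949 km
3–4: 1.338 km
2–3: 1.585 km
5–6: 2.569 km
1–2: 2.708 km
4–6: 3.230 km
1–4: 3.379 km
2–7: 3.526 km
4–5: 3.691 km
2–6: 3.821 km
2–5: 3.894 km
3–6: 4.036 km
1–3: 4.062 km
4–7: 4.162 km
1–5: 4.903 km
3–7: 4.960 km
3–5: 4.976 km
5–7: 5.034 km
1–6: 6.005 km
6–7: 6.494 km
Closest pair: 2–4 at 0.698 km.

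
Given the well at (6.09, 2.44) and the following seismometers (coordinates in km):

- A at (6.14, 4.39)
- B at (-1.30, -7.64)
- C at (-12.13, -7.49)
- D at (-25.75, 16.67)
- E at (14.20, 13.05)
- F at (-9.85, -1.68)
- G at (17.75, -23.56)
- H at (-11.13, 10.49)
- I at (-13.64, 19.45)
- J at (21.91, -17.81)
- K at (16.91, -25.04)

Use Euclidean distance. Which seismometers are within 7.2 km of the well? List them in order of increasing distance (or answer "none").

Distances from (6.09, 2.44):
A: √((0.05)² + (1.95)²) = √(0.0025 + 3.8025) = 1.95 km
B: √((-7.39)² + (-10.08)²) = √(54.6121 + 101.6064) = 12.50 km
C: √((-18.22)² + (-9.93)²) = √(331.9684 + 98.6049) = 20.75 km
D: √((-31.84)² + (14.23)²) = √(1013.7856 + 202.4929) = 34.88 km
E: √((8.11)² + (10.61)²) = √(65.7721 + 112.5721) = 13.35 km
F: √((-15.94)² + (-4.12)²) = √(254.0836 + 16.9744) = 16.46 km
G: √((11.66)² + (-26.00)²) = √(135.9556 + 676.0000) = 28.49 km
H: √((-17.22)² + (8.05)²) = √(296.5284 + 64.8025) = 19.01 km
I: √((-19.73)² + (17.01)²) = √(389.2729 + 289.3401) = 26.05 km
J: √((15.82)² + (-20.25)²) = √(250.2724 + 410.0625) = 25.70 km
K: √((10.82)² + (-27.48)²) = √(117.0724 + 755.1504) = 29.53 km
Threshold 7.2 km: A (1.95 km) is within range.

A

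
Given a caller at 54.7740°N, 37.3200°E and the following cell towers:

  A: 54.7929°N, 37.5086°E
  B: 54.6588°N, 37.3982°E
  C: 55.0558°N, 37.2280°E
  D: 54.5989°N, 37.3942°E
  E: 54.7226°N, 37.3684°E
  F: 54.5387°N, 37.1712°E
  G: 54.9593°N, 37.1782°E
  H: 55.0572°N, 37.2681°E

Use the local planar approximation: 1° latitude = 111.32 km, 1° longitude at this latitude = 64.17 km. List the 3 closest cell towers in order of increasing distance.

Distances from 54.7740°N, 37.3200°E:
A: 12.2840 km
B: 13.7709 km
C: 31.9207 km
D: 20.0653 km
E: 6.5104 km
F: 27.8797 km
G: 22.5454 km
H: 31.7013 km
Sorted: E (6.5104 km) < A (12.2840 km) < B (13.7709 km) < D (20.0653 km) < G (22.5454 km) < …

E, A, B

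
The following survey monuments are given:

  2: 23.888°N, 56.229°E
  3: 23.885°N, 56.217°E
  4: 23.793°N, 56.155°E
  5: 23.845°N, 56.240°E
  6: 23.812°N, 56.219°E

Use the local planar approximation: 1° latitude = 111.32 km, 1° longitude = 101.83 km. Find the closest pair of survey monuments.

2 and 3

Pairwise distances:
2–3: √((-0.003·111.32)² + (-0.012·101.83)²) = √(0.11153 + 1.49319) = 1.267 km
5–6: √((-0.033·111.32)² + (-0.021·101.83)²) = √(13.49504 + 4.57288) = 4.251 km
2–5: √((-0.043·111.32)² + (0.011·101.83)²) = √(22.91307 + 1.25469) = 4.916 km
3–5: √((-0.040·111.32)² + (0.023·101.83)²) = √(19.82743 + 5.48539) = 5.031 km
4–6: √((0.019·111.32)² + (0.064·101.83)²) = √(4.47356 + 42.47285) = 6.852 km
3–6: √((-0.073·111.32)² + (0.002·101.83)²) = √(66.03773 + 0.04148) = 8.129 km
2–6: √((-0.076·111.32)² + (-0.010·101.83)²) = √(71.57701 + 1.03693) = 8.521 km
4–5: √((0.052·111.32)² + (0.085·101.83)²) = √(33.50835 + 74.91855) = 10.413 km
3–4: √((-0.092·111.32)² + (-0.062·101.83)²) = √(104.88709 + 39.85978) = 12.031 km
2–4: √((-0.095·111.32)² + (-0.074·101.83)²) = √(111.83909 + 56.78255) = 12.985 km
Closest pair: 2–3 at 1.267 km.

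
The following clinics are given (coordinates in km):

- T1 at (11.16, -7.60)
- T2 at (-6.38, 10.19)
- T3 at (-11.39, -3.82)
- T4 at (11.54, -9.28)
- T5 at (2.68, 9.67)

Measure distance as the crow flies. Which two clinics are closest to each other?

T1 and T4

Pairwise distances:
T1–T4: √((0.38)² + (-1.68)²) = √(0.1444 + 2.8224) = 1.72 km
T2–T5: √((9.06)² + (-0.52)²) = √(82.0836 + 0.2704) = 9.07 km
T2–T3: √((-5.01)² + (-14.01)²) = √(25.1001 + 196.2801) = 14.88 km
T1–T5: √((-8.48)² + (17.27)²) = √(71.9104 + 298.2529) = 19.24 km
T3–T5: √((14.07)² + (13.49)²) = √(197.9649 + 181.9801) = 19.49 km
T4–T5: √((-8.86)² + (18.95)²) = √(78.4996 + 359.1025) = 20.92 km
T1–T3: √((-22.55)² + (3.78)²) = √(508.5025 + 14.2884) = 22.86 km
T3–T4: √((22.93)² + (-5.46)²) = √(525.7849 + 29.8116) = 23.57 km
T1–T2: √((-17.54)² + (17.79)²) = √(307.6516 + 316.4841) = 24.98 km
T2–T4: √((17.92)² + (-19.47)²) = √(321.1264 + 379.0809) = 26.46 km
Closest pair: T1–T4 at 1.72 km.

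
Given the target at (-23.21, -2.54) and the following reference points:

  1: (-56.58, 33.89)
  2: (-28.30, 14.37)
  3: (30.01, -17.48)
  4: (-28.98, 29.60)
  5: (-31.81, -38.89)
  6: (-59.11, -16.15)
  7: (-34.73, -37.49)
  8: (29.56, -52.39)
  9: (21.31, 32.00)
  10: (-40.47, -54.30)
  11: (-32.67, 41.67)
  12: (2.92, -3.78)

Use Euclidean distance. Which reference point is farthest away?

8

Distances from (-23.21, -2.54):
1: 49.40
2: 17.66
3: 55.28
4: 32.65
5: 37.35
6: 38.39
7: 36.80
8: 72.59
9: 56.35
10: 54.56
11: 45.21
12: 26.16
Maximum: 8 at 72.59.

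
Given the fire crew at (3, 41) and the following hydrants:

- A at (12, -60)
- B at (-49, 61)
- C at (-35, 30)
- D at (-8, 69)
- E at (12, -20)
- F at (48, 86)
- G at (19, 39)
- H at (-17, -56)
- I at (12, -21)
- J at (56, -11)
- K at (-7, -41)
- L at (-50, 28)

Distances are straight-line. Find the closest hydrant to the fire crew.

Distances from (3, 41):
A: 101.4
B: 55.7
C: 39.6
D: 30.1
E: 61.7
F: 63.6
G: 16.1
H: 99.0
I: 62.6
J: 74.2
K: 82.6
L: 54.6
Minimum: G at 16.1.

G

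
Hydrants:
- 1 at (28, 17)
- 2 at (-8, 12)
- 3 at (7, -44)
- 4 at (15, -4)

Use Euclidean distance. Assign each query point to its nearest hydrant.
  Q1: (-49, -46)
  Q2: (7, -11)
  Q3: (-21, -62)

Q1→3; Q2→4; Q3→3

Q1 at (-49, -46):
  1: √((77)² + (63)²) = √(5929.000 + 3969.000) = 99.5
  2: √((41)² + (58)²) = √(1681.000 + 3364.000) = 71.0
  3: √((56)² + (2)²) = √(3136.000 + 4.000) = 56.0
  4: √((64)² + (42)²) = √(4096.000 + 1764.000) = 76.6
  → nearest: 3 (56.0)
Q2 at (7, -11):
  1: √((21)² + (28)²) = √(441.000 + 784.000) = 35.0
  2: √((-15)² + (23)²) = √(225.000 + 529.000) = 27.5
  3: √((0)² + (-33)²) = √(0.000 + 1089.000) = 33.0
  4: √((8)² + (7)²) = √(64.000 + 49.000) = 10.6
  → nearest: 4 (10.6)
Q3 at (-21, -62):
  1: √((49)² + (79)²) = √(2401.000 + 6241.000) = 93.0
  2: √((13)² + (74)²) = √(169.000 + 5476.000) = 75.1
  3: √((28)² + (18)²) = √(784.000 + 324.000) = 33.3
  4: √((36)² + (58)²) = √(1296.000 + 3364.000) = 68.3
  → nearest: 3 (33.3)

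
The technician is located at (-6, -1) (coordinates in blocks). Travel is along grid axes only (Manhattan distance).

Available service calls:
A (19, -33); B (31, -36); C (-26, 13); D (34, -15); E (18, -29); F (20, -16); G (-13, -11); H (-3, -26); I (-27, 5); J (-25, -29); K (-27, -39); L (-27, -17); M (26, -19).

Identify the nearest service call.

Distances from (-6, -1):
A: |25| + |-32| = 25 + 32 = 57 blocks
B: |37| + |-35| = 37 + 35 = 72 blocks
C: |-20| + |14| = 20 + 14 = 34 blocks
D: |40| + |-14| = 40 + 14 = 54 blocks
E: |24| + |-28| = 24 + 28 = 52 blocks
F: |26| + |-15| = 26 + 15 = 41 blocks
G: |-7| + |-10| = 7 + 10 = 17 blocks
H: |3| + |-25| = 3 + 25 = 28 blocks
I: |-21| + |6| = 21 + 6 = 27 blocks
J: |-19| + |-28| = 19 + 28 = 47 blocks
K: |-21| + |-38| = 21 + 38 = 59 blocks
L: |-21| + |-16| = 21 + 16 = 37 blocks
M: |32| + |-18| = 32 + 18 = 50 blocks
Minimum: G at 17 blocks.

G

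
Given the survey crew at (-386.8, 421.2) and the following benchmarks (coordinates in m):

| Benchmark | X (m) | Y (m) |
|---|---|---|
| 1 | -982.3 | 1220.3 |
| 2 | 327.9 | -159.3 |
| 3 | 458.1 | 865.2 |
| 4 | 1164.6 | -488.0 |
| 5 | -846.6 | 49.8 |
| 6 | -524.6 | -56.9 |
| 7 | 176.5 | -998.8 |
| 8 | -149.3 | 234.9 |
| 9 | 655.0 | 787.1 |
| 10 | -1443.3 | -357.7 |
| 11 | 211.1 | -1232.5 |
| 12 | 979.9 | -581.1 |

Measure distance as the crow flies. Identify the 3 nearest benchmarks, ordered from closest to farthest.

Distances from (-386.8, 421.2):
1: 996.6 m
2: 920.7 m
3: 954.5 m
4: 1798.2 m
5: 591.1 m
6: 497.6 m
7: 1527.6 m
8: 301.9 m
9: 1104.2 m
10: 1312.6 m
11: 1758.5 m
12: 1694.8 m
Sorted: 8 (301.9 m) < 6 (497.6 m) < 5 (591.1 m) < 2 (920.7 m) < 3 (954.5 m) < …

8, 6, 5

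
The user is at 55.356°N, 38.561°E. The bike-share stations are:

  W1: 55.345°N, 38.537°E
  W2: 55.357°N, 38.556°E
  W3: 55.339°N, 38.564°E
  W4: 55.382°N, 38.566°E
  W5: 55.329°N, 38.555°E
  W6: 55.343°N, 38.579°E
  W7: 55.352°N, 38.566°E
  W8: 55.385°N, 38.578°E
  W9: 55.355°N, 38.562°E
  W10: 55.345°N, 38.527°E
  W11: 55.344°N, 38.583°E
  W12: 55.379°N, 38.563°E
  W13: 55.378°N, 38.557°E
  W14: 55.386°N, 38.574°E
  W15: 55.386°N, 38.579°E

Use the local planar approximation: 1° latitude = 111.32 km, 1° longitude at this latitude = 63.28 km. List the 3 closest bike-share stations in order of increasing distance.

Distances from 55.356°N, 38.561°E:
W1: √((-0.011·111.32)² + (-0.024·63.28)²) = √(1.49945 + 2.30651) = 1.951 km
W2: √((0.001·111.32)² + (-0.005·63.28)²) = √(0.01239 + 0.10011) = 0.335 km
W3: √((-0.017·111.32)² + (0.003·63.28)²) = √(3.58133 + 0.03604) = 1.902 km
W4: √((0.026·111.32)² + (0.005·63.28)²) = √(8.37709 + 0.10011) = 2.912 km
W5: √((-0.027·111.32)² + (-0.006·63.28)²) = √(9.03387 + 0.14416) = 3.030 km
W6: √((-0.013·111.32)² + (0.018·63.28)²) = √(2.09427 + 1.29741) = 1.842 km
W7: √((-0.004·111.32)² + (0.005·63.28)²) = √(0.19827 + 0.10011) = 0.546 km
W8: √((0.029·111.32)² + (0.017·63.28)²) = √(10.42179 + 1.15726) = 3.403 km
W9: √((-0.001·111.32)² + (0.001·63.28)²) = √(0.01239 + 0.00400) = 0.128 km
W10: √((-0.011·111.32)² + (-0.034·63.28)²) = √(1.49945 + 4.62904) = 2.476 km
W11: √((-0.012·111.32)² + (0.022·63.28)²) = √(1.78447 + 1.93811) = 1.929 km
W12: √((0.023·111.32)² + (0.002·63.28)²) = √(6.55544 + 0.01602) = 2.563 km
W13: √((0.022·111.32)² + (-0.004·63.28)²) = √(5.99780 + 0.06407) = 2.462 km
W14: √((0.030·111.32)² + (0.013·63.28)²) = √(11.15293 + 0.67674) = 3.439 km
W15: √((0.030·111.32)² + (0.018·63.28)²) = √(11.15293 + 1.29741) = 3.529 km
Sorted: W9 (0.128 km) < W2 (0.335 km) < W7 (0.546 km) < W6 (1.842 km) < W3 (1.902 km) < …

W9, W2, W7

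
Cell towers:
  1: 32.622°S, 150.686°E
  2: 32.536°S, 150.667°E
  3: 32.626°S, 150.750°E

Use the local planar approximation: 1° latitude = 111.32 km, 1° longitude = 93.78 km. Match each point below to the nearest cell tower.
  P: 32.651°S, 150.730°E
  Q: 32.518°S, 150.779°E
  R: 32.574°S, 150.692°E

P at 32.651°S, 150.730°E:
  1: √((0.029·111.32)² + (-0.044·93.78)²) = √(10.42179 + 17.02652) = 5.239 km
  2: √((0.115·111.32)² + (-0.063·93.78)²) = √(163.88608 + 34.90612) = 14.099 km
  3: √((0.025·111.32)² + (0.020·93.78)²) = √(7.74509 + 3.51788) = 3.356 km
  → nearest: 3 (3.356 km)
Q at 32.518°S, 150.779°E:
  1: √((-0.104·111.32)² + (-0.093·93.78)²) = √(134.03341 + 76.06526) = 14.495 km
  2: √((-0.018·111.32)² + (-0.112·93.78)²) = √(4.01505 + 110.32057) = 10.693 km
  3: √((-0.108·111.32)² + (-0.029·93.78)²) = √(144.54195 + 7.39633) = 12.326 km
  → nearest: 2 (10.693 km)
R at 32.574°S, 150.692°E:
  1: √((-0.048·111.32)² + (-0.006·93.78)²) = √(28.55150 + 0.31661) = 5.373 km
  2: √((0.038·111.32)² + (-0.025·93.78)²) = √(17.89425 + 5.49668) = 4.836 km
  3: √((-0.052·111.32)² + (0.058·93.78)²) = √(33.50835 + 29.58533) = 7.943 km
  → nearest: 2 (4.836 km)

P→3; Q→2; R→2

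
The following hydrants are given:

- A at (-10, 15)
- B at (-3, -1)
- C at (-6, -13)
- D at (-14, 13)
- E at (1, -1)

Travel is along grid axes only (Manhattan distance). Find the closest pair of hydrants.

B and E

Pairwise distances:
B–E: 4
A–D: 6
B–C: 15
C–E: 19
A–B: 23
B–D: 25
A–E: 27
D–E: 29
A–C: 32
C–D: 34
Closest pair: B–E at 4.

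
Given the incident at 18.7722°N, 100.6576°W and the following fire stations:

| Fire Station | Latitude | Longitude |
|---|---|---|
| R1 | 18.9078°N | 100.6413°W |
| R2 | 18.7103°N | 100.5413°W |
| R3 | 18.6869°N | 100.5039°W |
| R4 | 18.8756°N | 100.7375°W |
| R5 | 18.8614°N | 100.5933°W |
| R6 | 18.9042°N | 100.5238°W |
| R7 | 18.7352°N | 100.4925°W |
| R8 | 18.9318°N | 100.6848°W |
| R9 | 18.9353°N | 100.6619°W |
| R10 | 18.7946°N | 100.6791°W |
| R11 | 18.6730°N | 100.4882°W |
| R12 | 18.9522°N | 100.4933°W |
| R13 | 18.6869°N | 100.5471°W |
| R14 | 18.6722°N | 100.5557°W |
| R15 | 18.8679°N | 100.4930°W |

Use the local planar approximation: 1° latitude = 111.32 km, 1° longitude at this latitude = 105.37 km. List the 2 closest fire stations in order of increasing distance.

Distances from 18.7722°N, 100.6576°W:
R1: 15.1924 km
R2: 14.0590 km
R3: 18.7738 km
R4: 14.2609 km
R5: 12.0210 km
R6: 20.3639 km
R7: 17.8775 km
R8: 17.9964 km
R9: 18.1619 km
R10: 3.3690 km
R11: 20.9895 km
R12: 26.4806 km
R13: 15.0245 km
R14: 15.4664 km
R15: 20.3545 km
Sorted: R10 (3.3690 km) < R5 (12.0210 km) < R2 (14.0590 km) < R4 (14.2609 km) < …

R10, R5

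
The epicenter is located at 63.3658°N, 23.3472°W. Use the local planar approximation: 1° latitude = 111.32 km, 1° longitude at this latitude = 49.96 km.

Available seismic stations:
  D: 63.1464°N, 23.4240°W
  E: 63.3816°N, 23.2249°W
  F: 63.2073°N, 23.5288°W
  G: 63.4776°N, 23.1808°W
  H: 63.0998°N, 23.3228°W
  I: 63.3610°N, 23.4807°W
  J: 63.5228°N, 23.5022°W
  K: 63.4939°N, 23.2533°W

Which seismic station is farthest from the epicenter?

H

Distances from 63.3658°N, 23.3472°W:
D: 24.7232 km
E: 6.3582 km
F: 19.8402 km
G: 14.9668 km
H: 29.6362 km
I: 6.6910 km
J: 19.1160 km
K: 15.0119 km
Maximum: H at 29.6362 km.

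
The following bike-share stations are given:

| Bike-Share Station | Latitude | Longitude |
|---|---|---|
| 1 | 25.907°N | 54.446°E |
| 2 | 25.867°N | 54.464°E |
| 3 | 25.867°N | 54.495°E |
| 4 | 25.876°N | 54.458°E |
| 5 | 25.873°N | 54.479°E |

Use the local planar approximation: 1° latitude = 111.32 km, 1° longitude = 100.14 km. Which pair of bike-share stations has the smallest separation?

Pairwise distances:
1–2: √((-0.040·111.32)² + (0.018·100.14)²) = √(19.82743 + 3.24908) = 4.804 km
1–3: √((-0.040·111.32)² + (0.049·100.14)²) = √(19.82743 + 24.07728) = 6.626 km
1–4: √((-0.031·111.32)² + (0.012·100.14)²) = √(11.90885 + 1.44403) = 3.654 km
1–5: √((-0.034·111.32)² + (0.033·100.14)²) = √(14.32532 + 10.92051) = 5.025 km
2–3: √((0.000·111.32)² + (0.031·100.14)²) = √(0.00000 + 9.63693) = 3.104 km
2–4: √((0.009·111.32)² + (-0.006·100.14)²) = √(1.00376 + 0.36101) = 1.168 km
2–5: √((0.006·111.32)² + (0.015·100.14)²) = √(0.44612 + 2.25630) = 1.644 km
3–4: √((0.009·111.32)² + (-0.037·100.14)²) = √(1.00376 + 13.72836) = 3.838 km
3–5: √((0.006·111.32)² + (-0.016·100.14)²) = √(0.44612 + 2.56717) = 1.736 km
4–5: √((-0.003·111.32)² + (0.021·100.14)²) = √(0.11153 + 4.42236) = 2.129 km
Closest pair: 2–4 at 1.168 km.

2 and 4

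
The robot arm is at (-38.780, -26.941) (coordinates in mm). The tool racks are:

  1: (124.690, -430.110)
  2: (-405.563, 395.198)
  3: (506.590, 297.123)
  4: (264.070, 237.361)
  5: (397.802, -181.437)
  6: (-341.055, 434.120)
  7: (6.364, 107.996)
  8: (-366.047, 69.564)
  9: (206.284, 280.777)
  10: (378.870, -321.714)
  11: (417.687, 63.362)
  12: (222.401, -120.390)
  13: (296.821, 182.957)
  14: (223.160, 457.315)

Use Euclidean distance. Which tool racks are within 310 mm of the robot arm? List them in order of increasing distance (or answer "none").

Distances from (-38.780, -26.941):
1: 435.049 mm
2: 559.224 mm
3: 634.386 mm
4: 401.962 mm
5: 463.112 mm
6: 551.314 mm
7: 142.288 mm
8: 341.199 mm
9: 393.379 mm
10: 511.197 mm
11: 465.314 mm
12: 277.395 mm
13: 395.835 mm
14: 550.560 mm
Threshold 310 mm: 7 (142.288 mm), 12 (277.395 mm) are within range.

7, 12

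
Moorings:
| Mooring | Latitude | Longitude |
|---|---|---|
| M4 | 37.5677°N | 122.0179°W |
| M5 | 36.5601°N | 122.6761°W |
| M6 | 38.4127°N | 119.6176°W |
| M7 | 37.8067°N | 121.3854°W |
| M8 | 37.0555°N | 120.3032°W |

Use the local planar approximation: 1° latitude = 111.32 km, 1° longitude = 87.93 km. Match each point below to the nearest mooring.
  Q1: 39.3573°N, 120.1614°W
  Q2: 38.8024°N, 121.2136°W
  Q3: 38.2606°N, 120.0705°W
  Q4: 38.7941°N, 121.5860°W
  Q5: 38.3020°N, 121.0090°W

Q1→M6; Q2→M7; Q3→M6; Q4→M7; Q5→M7

Q1 at 39.3573°N, 120.1614°W:
  M4: 257.5575 km
  M5: 381.9073 km
  M6: 115.5142 km
  M7: 203.4173 km
  M8: 256.5396 km
  → nearest: M6 (115.5142 km)
Q2 at 38.8024°N, 121.2136°W:
  M4: 154.5744 km
  M5: 280.7916 km
  M6: 146.8885 km
  M7: 111.8660 km
  M8: 210.2970 km
  → nearest: M7 (111.8660 km)
Q3 at 38.2606°N, 120.0705°W:
  M4: 187.8057 km
  M5: 297.1968 km
  M6: 43.2735 km
  M7: 126.1780 km
  M8: 135.7032 km
  → nearest: M6 (43.2735 km)
Q4 at 38.7941°N, 121.5860°W:
  M4: 141.7065 km
  M5: 266.5218 km
  M6: 178.2128 km
  M7: 111.3236 km
  M8: 224.0115 km
  → nearest: M7 (111.3236 km)
Q5 at 38.3020°N, 121.0090°W:
  M4: 120.6305 km
  M5: 243.0813 km
  M6: 122.9649 km
  M7: 64.3076 km
  M8: 152.0066 km
  → nearest: M7 (64.3076 km)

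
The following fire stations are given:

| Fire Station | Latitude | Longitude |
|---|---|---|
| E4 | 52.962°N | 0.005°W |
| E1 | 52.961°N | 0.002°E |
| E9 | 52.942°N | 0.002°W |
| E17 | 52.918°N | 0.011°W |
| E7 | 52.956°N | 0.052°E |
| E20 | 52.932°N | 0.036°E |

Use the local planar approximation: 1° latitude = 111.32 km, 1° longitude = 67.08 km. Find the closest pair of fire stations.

Pairwise distances:
E4–E1: √((-0.001·111.32)² + (0.007·67.08)²) = √(0.01239 + 0.22049) = 0.483 km
E1–E9: √((-0.019·111.32)² + (-0.004·67.08)²) = √(4.47356 + 0.07200) = 2.132 km
E4–E9: √((-0.020·111.32)² + (0.003·67.08)²) = √(4.95686 + 0.04050) = 2.235 km
E9–E17: √((-0.024·111.32)² + (-0.009·67.08)²) = √(7.13787 + 0.36448) = 2.739 km
E9–E20: √((-0.010·111.32)² + (0.038·67.08)²) = √(1.23921 + 6.49760) = 2.782 km
E7–E20: √((-0.024·111.32)² + (-0.016·67.08)²) = √(7.13787 + 1.15193) = 2.879 km
E1–E7: √((-0.005·111.32)² + (0.050·67.08)²) = √(0.30980 + 11.24932) = 3.400 km
E17–E20: √((0.014·111.32)² + (0.047·67.08)²) = √(2.42886 + 9.93990) = 3.517 km
E4–E7: √((-0.006·111.32)² + (0.057·67.08)²) = √(0.44612 + 14.61961) = 3.881 km
E9–E7: √((0.014·111.32)² + (0.054·67.08)²) = √(2.42886 + 13.12120) = 3.943 km
E1–E20: √((-0.029·111.32)² + (0.034·67.08)²) = √(10.42179 + 5.20168) = 3.953 km
E4–E20: √((-0.030·111.32)² + (0.041·67.08)²) = √(11.15293 + 7.56404) = 4.326 km
E1–E17: √((-0.043·111.32)² + (-0.013·67.08)²) = √(22.91307 + 0.76045) = 4.866 km
E4–E17: √((-0.044·111.32)² + (-0.006·67.08)²) = √(23.99119 + 0.16199) = 4.915 km
E17–E7: √((0.038·111.32)² + (0.063·67.08)²) = √(17.89425 + 17.85941) = 5.979 km
Closest pair: E4–E1 at 0.483 km.

E4 and E1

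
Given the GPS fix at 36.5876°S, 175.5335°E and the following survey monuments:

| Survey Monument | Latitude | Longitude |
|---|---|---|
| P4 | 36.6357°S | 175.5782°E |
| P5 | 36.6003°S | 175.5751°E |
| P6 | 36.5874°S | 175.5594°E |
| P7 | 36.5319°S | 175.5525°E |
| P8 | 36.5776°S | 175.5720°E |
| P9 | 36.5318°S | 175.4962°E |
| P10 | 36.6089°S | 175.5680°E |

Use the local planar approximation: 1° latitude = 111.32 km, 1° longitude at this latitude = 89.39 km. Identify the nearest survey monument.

Distances from 36.5876°S, 175.5335°E:
P4: 6.6811 km
P5: 3.9783 km
P6: 2.3153 km
P7: 6.4289 km
P8: 3.6171 km
P9: 7.0500 km
P10: 3.8901 km
Minimum: P6 at 2.3153 km.

P6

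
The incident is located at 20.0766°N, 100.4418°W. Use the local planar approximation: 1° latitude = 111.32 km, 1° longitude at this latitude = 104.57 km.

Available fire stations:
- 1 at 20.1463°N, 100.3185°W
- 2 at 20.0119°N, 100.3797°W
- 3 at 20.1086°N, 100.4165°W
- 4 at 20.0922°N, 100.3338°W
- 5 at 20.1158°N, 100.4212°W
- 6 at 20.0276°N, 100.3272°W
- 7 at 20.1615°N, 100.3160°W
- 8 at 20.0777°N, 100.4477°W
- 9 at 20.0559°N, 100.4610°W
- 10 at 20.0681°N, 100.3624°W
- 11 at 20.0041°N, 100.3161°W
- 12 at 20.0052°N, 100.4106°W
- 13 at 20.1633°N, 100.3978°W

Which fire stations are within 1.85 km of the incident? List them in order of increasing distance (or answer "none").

Distances from 20.0766°N, 100.4418°W:
1: 15.0481 km
2: 9.6976 km
3: 4.4372 km
4: 11.4263 km
5: 4.8665 km
6: 13.1667 km
7: 16.1980 km
8: 0.6290 km
9: 3.0563 km
10: 8.3566 km
11: 15.4244 km
12: 8.5918 km
13: 10.6921 km
Threshold 1.85 km: 8 (0.6290 km) is within range.

8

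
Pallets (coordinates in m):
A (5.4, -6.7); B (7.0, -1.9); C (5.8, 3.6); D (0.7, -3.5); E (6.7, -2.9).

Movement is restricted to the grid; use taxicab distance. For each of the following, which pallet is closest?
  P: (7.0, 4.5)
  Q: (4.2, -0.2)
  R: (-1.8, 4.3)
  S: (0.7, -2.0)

P at (7.0, 4.5):
  A: 12.8000 m
  B: 6.4000 m
  C: 2.1000 m
  D: 14.3000 m
  E: 7.7000 m
  → nearest: C (2.1000 m)
Q at (4.2, -0.2):
  A: 7.7000 m
  B: 4.5000 m
  C: 5.4000 m
  D: 6.8000 m
  E: 5.2000 m
  → nearest: B (4.5000 m)
R at (-1.8, 4.3):
  A: 18.2000 m
  B: 15.0000 m
  C: 8.3000 m
  D: 10.3000 m
  E: 15.7000 m
  → nearest: C (8.3000 m)
S at (0.7, -2.0):
  A: 9.4000 m
  B: 6.4000 m
  C: 10.7000 m
  D: 1.5000 m
  E: 6.9000 m
  → nearest: D (1.5000 m)

P→C; Q→B; R→C; S→D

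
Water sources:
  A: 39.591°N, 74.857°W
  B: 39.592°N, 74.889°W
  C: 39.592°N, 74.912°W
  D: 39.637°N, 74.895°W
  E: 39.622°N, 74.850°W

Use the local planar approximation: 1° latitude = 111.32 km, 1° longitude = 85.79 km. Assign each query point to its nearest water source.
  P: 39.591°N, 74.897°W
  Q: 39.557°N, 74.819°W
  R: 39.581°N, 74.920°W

P at 39.591°N, 74.897°W:
  A: 3.432 km
  B: 0.695 km
  C: 1.292 km
  D: 5.124 km
  E: 5.307 km
  → nearest: B (0.695 km)
Q at 39.557°N, 74.819°W:
  A: 4.995 km
  B: 7.158 km
  C: 8.879 km
  D: 11.037 km
  E: 7.709 km
  → nearest: A (4.995 km)
R at 39.581°N, 74.920°W:
  A: 5.518 km
  B: 2.928 km
  C: 1.404 km
  D: 6.593 km
  E: 7.543 km
  → nearest: C (1.404 km)

P→B; Q→A; R→C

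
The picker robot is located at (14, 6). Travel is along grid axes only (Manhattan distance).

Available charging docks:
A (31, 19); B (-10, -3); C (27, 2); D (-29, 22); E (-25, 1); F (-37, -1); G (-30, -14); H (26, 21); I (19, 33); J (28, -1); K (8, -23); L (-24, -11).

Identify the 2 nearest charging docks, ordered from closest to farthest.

C, J

Distances from (14, 6):
A: 30
B: 33
C: 17
D: 59
E: 44
F: 58
G: 64
H: 27
I: 32
J: 21
K: 35
L: 55
Sorted: C (17) < J (21) < H (27) < A (30) < …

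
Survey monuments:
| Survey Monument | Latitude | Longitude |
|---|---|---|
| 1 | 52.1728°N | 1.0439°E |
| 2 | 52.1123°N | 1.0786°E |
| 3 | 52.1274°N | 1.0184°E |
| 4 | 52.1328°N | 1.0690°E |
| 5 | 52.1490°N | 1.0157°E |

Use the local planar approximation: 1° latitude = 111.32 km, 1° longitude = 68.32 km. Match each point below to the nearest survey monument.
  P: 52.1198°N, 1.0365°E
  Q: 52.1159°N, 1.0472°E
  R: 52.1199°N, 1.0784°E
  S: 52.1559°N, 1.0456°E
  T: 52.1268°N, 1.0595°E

P→3; Q→2; R→2; S→1; T→4

P at 52.1198°N, 1.0365°E:
  1: 5.92158 km
  2: 2.99500 km
  3: 1.49831 km
  4: 2.65037 km
  5: 3.54760 km
  → nearest: 3 (1.49831 km)
Q at 52.1159°N, 1.0472°E:
  1: 6.33812 km
  2: 2.18236 km
  3: 2.34742 km
  4: 2.39949 km
  5: 4.26713 km
  → nearest: 2 (2.18236 km)
R at 52.1199°N, 1.0784°E:
  1: 6.34302 km
  2: 0.84614 km
  3: 4.18336 km
  4: 1.57309 km
  5: 5.37062 km
  → nearest: 2 (0.84614 km)
S at 52.1559°N, 1.0456°E:
  1: 1.88489 km
  2: 5.35164 km
  3: 3.67679 km
  4: 3.02793 km
  5: 2.18240 km
  → nearest: 1 (1.88489 km)
T at 52.1268°N, 1.0595°E:
  1: 5.23046 km
  2: 2.07563 km
  3: 2.80875 km
  4: 0.93133 km
  5: 3.88097 km
  → nearest: 4 (0.93133 km)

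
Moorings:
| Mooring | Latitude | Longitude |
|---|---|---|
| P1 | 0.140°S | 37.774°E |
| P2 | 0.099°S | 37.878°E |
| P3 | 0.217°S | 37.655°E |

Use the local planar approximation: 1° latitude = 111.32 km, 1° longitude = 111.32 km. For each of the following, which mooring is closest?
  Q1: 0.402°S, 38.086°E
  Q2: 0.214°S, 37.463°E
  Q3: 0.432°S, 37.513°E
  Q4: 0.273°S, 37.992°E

Q1 at 0.402°S, 38.086°E:
  P1: √((0.262·111.32)² + (-0.312·111.32)²) = √(850.64622 + 1206.30071) = 45.354 km
  P2: √((0.303·111.32)² + (-0.208·111.32)²) = √(1137.71020 + 536.13365) = 40.913 km
  P3: √((0.185·111.32)² + (-0.431·111.32)²) = √(424.12107 + 2301.97676) = 52.212 km
  → nearest: P2 (40.913 km)
Q2 at 0.214°S, 37.463°E:
  P1: √((0.074·111.32)² + (0.311·111.32)²) = √(67.85937 + 1198.58041) = 35.587 km
  P2: √((0.115·111.32)² + (0.415·111.32)²) = √(163.88608 + 2134.23672) = 47.939 km
  P3: √((-0.003·111.32)² + (0.192·111.32)²) = √(0.11153 + 456.82394) = 21.376 km
  → nearest: P3 (21.376 km)
Q3 at 0.432°S, 37.513°E:
  P1: √((0.292·111.32)² + (0.261·111.32)²) = √(1056.60363 + 844.16513) = 43.598 km
  P2: √((0.333·111.32)² + (0.365·111.32)²) = √(1374.15228 + 1650.94317) = 55.001 km
  P3: √((0.215·111.32)² + (0.142·111.32)²) = √(572.82678 + 249.87516) = 28.683 km
  → nearest: P3 (28.683 km)
Q4 at 0.273°S, 37.992°E:
  P1: √((0.133·111.32)² + (-0.218·111.32)²) = √(219.20461 + 588.92418) = 28.428 km
  P2: √((0.174·111.32)² + (-0.114·111.32)²) = √(375.18450 + 161.04828) = 23.157 km
  P3: √((0.056·111.32)² + (-0.337·111.32)²) = √(38.86176 + 1407.36322) = 38.029 km
  → nearest: P2 (23.157 km)

Q1→P2; Q2→P3; Q3→P3; Q4→P2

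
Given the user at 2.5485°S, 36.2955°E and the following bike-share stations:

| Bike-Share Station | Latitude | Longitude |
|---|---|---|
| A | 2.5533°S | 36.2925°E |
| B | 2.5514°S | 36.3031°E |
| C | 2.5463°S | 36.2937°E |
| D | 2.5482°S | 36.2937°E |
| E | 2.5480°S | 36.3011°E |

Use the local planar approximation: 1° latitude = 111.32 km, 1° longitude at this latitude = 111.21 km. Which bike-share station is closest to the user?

Distances from 2.5485°S, 36.2955°E:
A: √((-0.0048·111.32)² + (-0.0030·111.21)²) = √(0.285515 + 0.111309) = 0.6299 km
B: √((-0.0029·111.32)² + (0.0076·111.21)²) = √(0.104218 + 0.714356) = 0.9048 km
C: √((0.0022·111.32)² + (-0.0018·111.21)²) = √(0.059978 + 0.040071) = 0.3163 km
D: √((0.0003·111.32)² + (-0.0018·111.21)²) = √(0.001115 + 0.040071) = 0.2029 km
E: √((0.0005·111.32)² + (0.0056·111.21)²) = √(0.003098 + 0.387850) = 0.6253 km
Minimum: D at 0.2029 km.

D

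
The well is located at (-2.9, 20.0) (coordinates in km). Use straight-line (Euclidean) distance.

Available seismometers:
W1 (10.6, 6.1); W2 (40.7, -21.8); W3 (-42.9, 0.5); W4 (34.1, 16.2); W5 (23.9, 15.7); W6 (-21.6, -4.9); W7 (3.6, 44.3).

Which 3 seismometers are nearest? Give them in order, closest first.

W1, W7, W5

Distances from (-2.9, 20.0):
W1: √((13.5)² + (-13.9)²) = √(182.250 + 193.210) = 19.4 km
W2: √((43.6)² + (-41.8)²) = √(1900.960 + 1747.240) = 60.4 km
W3: √((-40.0)² + (-19.5)²) = √(1600.000 + 380.250) = 44.5 km
W4: √((37.0)² + (-3.8)²) = √(1369.000 + 14.440) = 37.2 km
W5: √((26.8)² + (-4.3)²) = √(718.240 + 18.490) = 27.1 km
W6: √((-18.7)² + (-24.9)²) = √(349.690 + 620.010) = 31.1 km
W7: √((6.5)² + (24.3)²) = √(42.250 + 590.490) = 25.2 km
Sorted: W1 (19.4 km) < W7 (25.2 km) < W5 (27.1 km) < W6 (31.1 km) < W4 (37.2 km) < …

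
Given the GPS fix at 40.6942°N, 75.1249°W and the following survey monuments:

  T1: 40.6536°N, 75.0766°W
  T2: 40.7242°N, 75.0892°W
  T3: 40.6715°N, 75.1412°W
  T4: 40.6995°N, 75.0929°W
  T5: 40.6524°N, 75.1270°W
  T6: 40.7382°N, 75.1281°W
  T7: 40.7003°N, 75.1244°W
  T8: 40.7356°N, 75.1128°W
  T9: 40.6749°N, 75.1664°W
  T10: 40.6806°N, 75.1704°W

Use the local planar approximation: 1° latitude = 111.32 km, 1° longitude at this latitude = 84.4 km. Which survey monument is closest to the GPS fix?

T7

Distances from 40.6942°N, 75.1249°W:
T1: √((-0.0406·111.32)² + (0.0483·84.4)²) = √(20.426712 + 16.618015) = 6.0864 km
T2: √((0.0300·111.32)² + (0.0357·84.4)²) = √(11.152928 + 9.078651) = 4.4980 km
T3: √((-0.0227·111.32)² + (-0.0163·84.4)²) = √(6.385547 + 1.892606) = 2.8772 km
T4: √((0.0053·111.32)² + (0.0320·84.4)²) = √(0.348095 + 7.294321) = 2.7645 km
T5: √((-0.0418·111.32)² + (-0.0021·84.4)²) = √(21.652047 + 0.031414) = 4.6566 km
T6: √((0.0440·111.32)² + (-0.0032·84.4)²) = √(23.991188 + 0.072943) = 4.9055 km
T7: √((0.0061·111.32)² + (0.0005·84.4)²) = √(0.461112 + 0.001781) = 0.6804 km
T8: √((0.0414·111.32)² + (0.0121·84.4)²) = √(21.239636 + 1.042931) = 4.7204 km
T9: √((-0.0193·111.32)² + (-0.0415·84.4)²) = √(4.615949 + 12.268207) = 4.1090 km
T10: √((-0.0136·111.32)² + (-0.0455·84.4)²) = √(2.292051 + 14.747136) = 4.1279 km
Minimum: T7 at 0.6804 km.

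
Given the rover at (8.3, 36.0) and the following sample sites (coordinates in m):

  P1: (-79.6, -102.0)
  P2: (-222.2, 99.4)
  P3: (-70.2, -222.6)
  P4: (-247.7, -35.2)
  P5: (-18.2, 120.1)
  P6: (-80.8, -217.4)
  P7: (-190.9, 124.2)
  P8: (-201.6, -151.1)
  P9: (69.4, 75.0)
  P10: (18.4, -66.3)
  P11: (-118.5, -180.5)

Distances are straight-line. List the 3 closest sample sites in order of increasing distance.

Distances from (8.3, 36.0):
P1: √((-87.9)² + (-138.0)²) = √(7726.410 + 19044.000) = 163.6 m
P2: √((-230.5)² + (63.4)²) = √(53130.250 + 4019.560) = 239.1 m
P3: √((-78.5)² + (-258.6)²) = √(6162.250 + 66873.960) = 270.3 m
P4: √((-256.0)² + (-71.2)²) = √(65536.000 + 5069.440) = 265.7 m
P5: √((-26.5)² + (84.1)²) = √(702.250 + 7072.810) = 88.2 m
P6: √((-89.1)² + (-253.4)²) = √(7938.810 + 64211.560) = 268.6 m
P7: √((-199.2)² + (88.2)²) = √(39680.640 + 7779.240) = 217.9 m
P8: √((-209.9)² + (-187.1)²) = √(44058.010 + 35006.410) = 281.2 m
P9: √((61.1)² + (39.0)²) = √(3733.210 + 1521.000) = 72.5 m
P10: √((10.1)² + (-102.3)²) = √(102.010 + 10465.290) = 102.8 m
P11: √((-126.8)² + (-216.5)²) = √(16078.240 + 46872.250) = 250.9 m
Sorted: P9 (72.5 m) < P5 (88.2 m) < P10 (102.8 m) < P1 (163.6 m) < P7 (217.9 m) < …

P9, P5, P10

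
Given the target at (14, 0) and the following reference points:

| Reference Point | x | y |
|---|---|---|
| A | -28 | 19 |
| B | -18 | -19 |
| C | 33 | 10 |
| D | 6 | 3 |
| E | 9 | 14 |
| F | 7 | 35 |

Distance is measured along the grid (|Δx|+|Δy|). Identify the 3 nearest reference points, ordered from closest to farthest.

Distances from (14, 0):
A: 61
B: 51
C: 29
D: 11
E: 19
F: 42
Sorted: D (11) < E (19) < C (29) < F (42) < B (51) < …

D, E, C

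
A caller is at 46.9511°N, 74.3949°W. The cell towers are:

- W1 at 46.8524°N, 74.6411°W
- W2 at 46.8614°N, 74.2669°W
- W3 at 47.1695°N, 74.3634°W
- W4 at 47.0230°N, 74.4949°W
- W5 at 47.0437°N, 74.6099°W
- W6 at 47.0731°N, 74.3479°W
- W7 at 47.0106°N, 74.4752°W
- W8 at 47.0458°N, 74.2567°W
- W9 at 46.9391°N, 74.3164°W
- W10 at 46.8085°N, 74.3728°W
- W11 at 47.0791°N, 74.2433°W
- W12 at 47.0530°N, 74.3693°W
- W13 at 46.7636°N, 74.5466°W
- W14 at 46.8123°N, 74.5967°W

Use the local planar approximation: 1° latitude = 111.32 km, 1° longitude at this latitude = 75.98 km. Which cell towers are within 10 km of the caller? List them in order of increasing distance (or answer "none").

W9, W7

Distances from 46.9511°N, 74.3949°W:
W1: 21.6944 km
W2: 13.9389 km
W3: 24.4298 km
W4: 11.0359 km
W5: 19.3162 km
W6: 14.0427 km
W7: 9.0053 km
W8: 14.8793 km
W9: 6.1122 km
W10: 15.9628 km
W11: 18.3224 km
W12: 11.5091 km
W13: 23.8435 km
W14: 21.7677 km
Threshold 10 km: W9 (6.1122 km), W7 (9.0053 km) are within range.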